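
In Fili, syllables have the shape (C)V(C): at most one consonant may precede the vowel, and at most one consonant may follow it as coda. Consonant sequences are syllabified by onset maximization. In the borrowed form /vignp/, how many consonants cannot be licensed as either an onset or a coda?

Syllabifying with onset maximization leaves /n/, /p/ stranded (at most one coda consonant is licensed; onsets are limited to one consonant).

2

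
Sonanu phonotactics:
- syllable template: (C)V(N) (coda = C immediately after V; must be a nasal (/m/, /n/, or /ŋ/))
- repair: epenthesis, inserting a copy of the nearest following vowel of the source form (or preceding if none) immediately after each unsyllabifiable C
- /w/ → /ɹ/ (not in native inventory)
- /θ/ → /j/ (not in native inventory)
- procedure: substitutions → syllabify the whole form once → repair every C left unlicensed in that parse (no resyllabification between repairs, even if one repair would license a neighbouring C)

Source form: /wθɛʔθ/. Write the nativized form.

Substitution: /w/ → /ɹ/, /θ/ → /j/, giving /ɹjɛʔj/.
The consonants /ɹ/, /ʔ/, /j/ cannot be parsed into a legal (C)V(N) syllable (only a nasal (/m/, /n/, or /ŋ/) is licensed in coda position; onsets are limited to one consonant).
Inserting the epenthetic vowel yields /ɹ/ → /ɹɛ/, /ʔ/ → /ʔɛ/, /j/ → /jɛ/.

ɹɛjɛʔɛjɛ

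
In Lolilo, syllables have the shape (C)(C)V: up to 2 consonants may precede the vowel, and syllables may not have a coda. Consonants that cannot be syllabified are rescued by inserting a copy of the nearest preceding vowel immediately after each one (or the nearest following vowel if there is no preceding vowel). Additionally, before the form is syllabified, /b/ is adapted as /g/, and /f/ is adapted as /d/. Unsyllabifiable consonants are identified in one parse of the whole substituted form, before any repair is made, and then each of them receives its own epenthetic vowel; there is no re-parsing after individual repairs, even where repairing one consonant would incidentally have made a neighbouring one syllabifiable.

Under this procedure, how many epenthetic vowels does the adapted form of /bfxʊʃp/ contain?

After substitution the input is /gdxʊʃp/.
The unsyllabifiable consonants are /g/, /ʃ/, /p/; each receives one epenthetic vowel.

3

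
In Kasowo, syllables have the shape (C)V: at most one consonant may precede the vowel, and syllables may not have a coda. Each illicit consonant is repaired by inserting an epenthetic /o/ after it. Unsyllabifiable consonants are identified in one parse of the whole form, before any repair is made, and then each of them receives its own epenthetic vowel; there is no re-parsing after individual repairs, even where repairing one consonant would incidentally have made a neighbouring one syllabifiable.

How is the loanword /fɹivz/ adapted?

foɹivozo

The consonants /f/, /v/, /z/ cannot be parsed into a legal (C)V syllable (no codas are permitted; onsets are limited to one consonant).
Inserting the epenthetic vowel yields /f/ → /fo/, /v/ → /vo/, /z/ → /zo/.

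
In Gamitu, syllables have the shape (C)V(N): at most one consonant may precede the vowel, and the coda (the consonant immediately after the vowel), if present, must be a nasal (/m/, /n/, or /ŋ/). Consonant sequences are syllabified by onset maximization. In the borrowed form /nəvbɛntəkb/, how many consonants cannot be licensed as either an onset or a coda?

3

Under (C)V(N), the unsyllabifiable consonants are /v/, /k/, /b/ (only a nasal (/m/, /n/, or /ŋ/) is licensed in coda position; onsets are limited to one consonant).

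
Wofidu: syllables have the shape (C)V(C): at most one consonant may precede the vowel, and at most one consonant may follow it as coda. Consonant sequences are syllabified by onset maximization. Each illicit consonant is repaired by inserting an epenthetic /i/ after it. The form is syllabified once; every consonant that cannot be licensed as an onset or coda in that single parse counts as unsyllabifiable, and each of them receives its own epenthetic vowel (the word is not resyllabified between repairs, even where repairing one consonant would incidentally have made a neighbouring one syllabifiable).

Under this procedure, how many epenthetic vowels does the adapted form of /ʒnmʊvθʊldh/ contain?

4

The unsyllabifiable consonants are /ʒ/, /n/, /d/, /h/; each receives one epenthetic vowel.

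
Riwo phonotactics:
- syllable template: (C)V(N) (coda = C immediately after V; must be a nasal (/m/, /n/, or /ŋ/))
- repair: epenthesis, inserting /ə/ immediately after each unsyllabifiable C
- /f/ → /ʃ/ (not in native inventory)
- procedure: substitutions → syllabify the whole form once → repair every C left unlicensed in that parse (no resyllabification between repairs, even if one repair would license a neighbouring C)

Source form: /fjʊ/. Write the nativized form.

Substitution: /f/ → /ʃ/, giving /ʃjʊ/.
The consonants /ʃ/ cannot be parsed into a legal (C)V(N) syllable (only a nasal (/m/, /n/, or /ŋ/) is licensed in coda position; onsets are limited to one consonant).
Each unlicensed consonant becomes the onset of a new syllable: /ʃ/ → /ʃə/.

ʃəjʊ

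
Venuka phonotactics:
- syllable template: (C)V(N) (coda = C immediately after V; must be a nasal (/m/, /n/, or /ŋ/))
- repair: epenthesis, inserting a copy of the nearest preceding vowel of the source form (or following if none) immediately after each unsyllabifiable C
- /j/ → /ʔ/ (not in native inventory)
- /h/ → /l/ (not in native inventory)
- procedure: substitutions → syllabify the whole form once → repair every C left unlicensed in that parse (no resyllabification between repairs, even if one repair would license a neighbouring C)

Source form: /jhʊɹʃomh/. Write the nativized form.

ʔʊlʊɹʊʃomlo

Substitution: /j/ → /ʔ/, /h/ → /l/, giving /ʔlʊɹʃoml/.
Syllabifying with onset maximization leaves /ʔ/, /ɹ/, /l/ stranded (only a nasal (/m/, /n/, or /ŋ/) is licensed in coda position; onsets are limited to one consonant).
Each unlicensed consonant becomes the onset of a new syllable: /ʔ/ → /ʔʊ/, /ɹ/ → /ɹʊ/, /l/ → /lo/.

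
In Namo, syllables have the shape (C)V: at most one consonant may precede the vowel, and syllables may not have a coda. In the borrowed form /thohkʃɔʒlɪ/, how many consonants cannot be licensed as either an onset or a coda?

Under (C)V, the unsyllabifiable consonants are /t/, /h/, /k/, /ʒ/ (no codas are permitted; onsets are limited to one consonant).

4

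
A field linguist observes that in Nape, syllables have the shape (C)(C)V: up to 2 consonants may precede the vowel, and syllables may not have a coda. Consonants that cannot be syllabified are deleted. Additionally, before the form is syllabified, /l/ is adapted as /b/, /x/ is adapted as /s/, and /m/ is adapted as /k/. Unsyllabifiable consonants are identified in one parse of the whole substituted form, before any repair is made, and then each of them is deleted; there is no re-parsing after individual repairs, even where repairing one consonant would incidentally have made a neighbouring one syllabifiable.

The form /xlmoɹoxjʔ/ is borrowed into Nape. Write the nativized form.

bkoɹo

Substitution: /x/ → /s/, /l/ → /b/, /m/ → /k/, giving /sbkoɹosjʔ/.
Syllabifying with onset maximization leaves /s/, /s/, /j/, /ʔ/ stranded (no codas are permitted; onsets may contain at most 2 consonants).
Deleting the stranded consonants removes /s/, /s/, /j/, /ʔ/.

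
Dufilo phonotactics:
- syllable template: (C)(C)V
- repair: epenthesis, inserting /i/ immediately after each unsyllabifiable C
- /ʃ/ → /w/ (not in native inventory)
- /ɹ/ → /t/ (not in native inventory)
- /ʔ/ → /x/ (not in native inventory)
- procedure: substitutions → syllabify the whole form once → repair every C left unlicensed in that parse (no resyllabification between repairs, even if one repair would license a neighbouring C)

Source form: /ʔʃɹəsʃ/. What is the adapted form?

Substitution: /ʔ/ → /x/, /ʃ/ → /w/, /ɹ/ → /t/, giving /xwtəsw/.
Syllabifying with onset maximization leaves /x/, /s/, /w/ stranded (no codas are permitted; onsets may contain at most 2 consonants).
Epenthesis after each stranded consonant: /x/ → /xi/, /s/ → /si/, /w/ → /wi/.

xiwtəsiwi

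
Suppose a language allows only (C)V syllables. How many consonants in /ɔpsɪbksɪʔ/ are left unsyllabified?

4

Syllabifying with onset maximization leaves /p/, /b/, /k/, /ʔ/ stranded (no codas are permitted; onsets are limited to one consonant).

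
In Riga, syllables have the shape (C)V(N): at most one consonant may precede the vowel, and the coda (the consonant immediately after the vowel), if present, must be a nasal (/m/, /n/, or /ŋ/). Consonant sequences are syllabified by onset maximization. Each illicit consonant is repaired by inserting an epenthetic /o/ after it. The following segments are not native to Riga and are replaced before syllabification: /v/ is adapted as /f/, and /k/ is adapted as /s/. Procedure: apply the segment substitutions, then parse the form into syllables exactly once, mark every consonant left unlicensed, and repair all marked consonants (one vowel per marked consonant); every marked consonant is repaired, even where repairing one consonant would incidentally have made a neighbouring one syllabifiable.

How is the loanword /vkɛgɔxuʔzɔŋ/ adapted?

fosɛgɔxuʔozɔŋ

Substitution: /v/ → /f/, /k/ → /s/, giving /fsɛgɔxuʔzɔŋ/.
The consonants /f/, /ʔ/ cannot be parsed into a legal (C)V(N) syllable (only a nasal (/m/, /n/, or /ŋ/) is licensed in coda position; onsets are limited to one consonant).
Epenthesis after each stranded consonant: /f/ → /fo/, /ʔ/ → /ʔo/.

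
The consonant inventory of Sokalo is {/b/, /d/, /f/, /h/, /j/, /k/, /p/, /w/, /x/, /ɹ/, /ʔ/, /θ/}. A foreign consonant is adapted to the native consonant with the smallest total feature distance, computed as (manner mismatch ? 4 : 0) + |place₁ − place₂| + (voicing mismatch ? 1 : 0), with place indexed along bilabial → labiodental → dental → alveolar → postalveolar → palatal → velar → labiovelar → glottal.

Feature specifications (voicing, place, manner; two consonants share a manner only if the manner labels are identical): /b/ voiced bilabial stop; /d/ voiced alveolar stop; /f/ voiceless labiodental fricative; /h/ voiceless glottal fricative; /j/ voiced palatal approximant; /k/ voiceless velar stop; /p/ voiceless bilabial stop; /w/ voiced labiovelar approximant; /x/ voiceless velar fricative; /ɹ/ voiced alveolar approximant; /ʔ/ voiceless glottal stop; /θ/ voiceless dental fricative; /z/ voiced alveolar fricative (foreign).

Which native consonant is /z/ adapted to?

/θ/ is closest: same manner (fricative), place distance 1 (alveolar→dental), voicing differs (+1); total 2. Next closest is /f/ at distance 3.

θ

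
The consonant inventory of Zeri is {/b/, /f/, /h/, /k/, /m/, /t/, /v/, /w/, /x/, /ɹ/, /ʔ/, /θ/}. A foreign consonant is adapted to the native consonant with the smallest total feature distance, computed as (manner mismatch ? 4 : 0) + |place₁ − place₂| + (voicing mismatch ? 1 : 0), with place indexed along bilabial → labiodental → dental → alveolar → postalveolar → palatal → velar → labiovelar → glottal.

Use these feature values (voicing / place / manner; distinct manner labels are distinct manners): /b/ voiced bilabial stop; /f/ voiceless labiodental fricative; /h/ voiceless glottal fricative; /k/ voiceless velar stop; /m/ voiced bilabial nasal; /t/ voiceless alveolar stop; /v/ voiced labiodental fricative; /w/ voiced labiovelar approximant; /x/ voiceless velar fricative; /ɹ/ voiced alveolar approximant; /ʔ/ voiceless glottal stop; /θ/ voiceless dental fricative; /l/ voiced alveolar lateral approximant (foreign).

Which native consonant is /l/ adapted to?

/ɹ/ is closest: manner differs (lateral approximant→approximant, +4), place distance 0 (alveolar→alveolar), same voicing; total 4. Next closest is /t/ at distance 5.

ɹ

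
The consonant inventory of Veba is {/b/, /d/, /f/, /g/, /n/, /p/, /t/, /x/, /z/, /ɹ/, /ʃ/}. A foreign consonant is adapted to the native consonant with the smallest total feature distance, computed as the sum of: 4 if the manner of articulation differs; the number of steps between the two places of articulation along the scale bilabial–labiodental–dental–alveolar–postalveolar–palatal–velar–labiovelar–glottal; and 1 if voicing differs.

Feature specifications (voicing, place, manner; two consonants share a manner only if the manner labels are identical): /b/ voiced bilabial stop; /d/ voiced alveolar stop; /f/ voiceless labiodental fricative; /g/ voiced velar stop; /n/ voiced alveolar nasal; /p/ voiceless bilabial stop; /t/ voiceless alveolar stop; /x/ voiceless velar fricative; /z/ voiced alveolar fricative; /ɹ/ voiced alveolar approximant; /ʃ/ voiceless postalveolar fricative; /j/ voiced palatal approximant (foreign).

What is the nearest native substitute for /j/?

ɹ

/ɹ/ is closest: same manner (approximant), place distance 2 (palatal→alveolar), same voicing; total 2. Next closest is /g/ at distance 5.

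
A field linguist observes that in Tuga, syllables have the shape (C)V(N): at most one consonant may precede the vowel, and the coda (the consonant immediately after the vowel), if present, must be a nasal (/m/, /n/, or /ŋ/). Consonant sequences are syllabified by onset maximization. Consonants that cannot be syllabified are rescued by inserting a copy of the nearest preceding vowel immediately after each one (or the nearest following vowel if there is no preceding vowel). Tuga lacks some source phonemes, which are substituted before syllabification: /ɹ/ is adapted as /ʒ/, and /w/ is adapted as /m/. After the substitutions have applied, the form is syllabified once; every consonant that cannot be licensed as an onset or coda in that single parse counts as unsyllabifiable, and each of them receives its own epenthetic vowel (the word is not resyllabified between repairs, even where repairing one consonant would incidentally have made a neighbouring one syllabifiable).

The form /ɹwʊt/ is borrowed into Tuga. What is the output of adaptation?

Substitution: /ɹ/ → /ʒ/, /w/ → /m/, giving /ʒmʊt/.
Under (C)V(N), the unsyllabifiable consonants are /ʒ/, /t/ (only a nasal (/m/, /n/, or /ŋ/) is licensed in coda position; onsets are limited to one consonant).
Each unlicensed consonant becomes the onset of a new syllable: /ʒ/ → /ʒʊ/, /t/ → /tʊ/.

ʒʊmʊtʊ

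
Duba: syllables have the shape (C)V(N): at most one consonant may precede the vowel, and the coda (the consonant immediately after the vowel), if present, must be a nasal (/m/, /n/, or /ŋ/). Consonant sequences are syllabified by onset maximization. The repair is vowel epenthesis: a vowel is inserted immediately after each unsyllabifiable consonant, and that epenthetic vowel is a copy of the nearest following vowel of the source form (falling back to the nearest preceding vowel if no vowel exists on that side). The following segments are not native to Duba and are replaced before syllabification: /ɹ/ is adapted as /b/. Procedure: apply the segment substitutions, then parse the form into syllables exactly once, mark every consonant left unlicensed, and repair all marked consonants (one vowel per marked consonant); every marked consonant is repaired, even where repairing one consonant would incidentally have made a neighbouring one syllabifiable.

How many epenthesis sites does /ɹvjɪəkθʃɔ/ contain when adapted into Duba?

After substitution the input is /bvjɪəkθʃɔ/.
The unsyllabifiable consonants are /b/, /v/, /k/, /θ/; each receives one epenthetic vowel.

4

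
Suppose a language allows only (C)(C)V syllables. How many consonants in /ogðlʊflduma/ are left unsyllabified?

Under (C)(C)V, the unsyllabifiable consonants are /g/, /f/ (no codas are permitted; onsets may contain at most 2 consonants).

2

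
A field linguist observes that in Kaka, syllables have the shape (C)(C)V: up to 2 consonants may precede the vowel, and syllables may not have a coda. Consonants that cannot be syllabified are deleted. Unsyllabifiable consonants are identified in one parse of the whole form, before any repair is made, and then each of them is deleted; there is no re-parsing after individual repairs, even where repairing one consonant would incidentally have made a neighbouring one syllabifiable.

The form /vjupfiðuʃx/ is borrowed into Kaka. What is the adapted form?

Under (C)(C)V, the unsyllabifiable consonants are /ʃ/, /x/ (no codas are permitted; onsets may contain at most 2 consonants).
Deletion applies to /ʃ/, /x/.

vjupfiðu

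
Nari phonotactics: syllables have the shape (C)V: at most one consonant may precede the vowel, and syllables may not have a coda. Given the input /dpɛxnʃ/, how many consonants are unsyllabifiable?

4

The consonants /d/, /x/, /n/, /ʃ/ cannot be parsed into a legal (C)V syllable (no codas are permitted; onsets are limited to one consonant).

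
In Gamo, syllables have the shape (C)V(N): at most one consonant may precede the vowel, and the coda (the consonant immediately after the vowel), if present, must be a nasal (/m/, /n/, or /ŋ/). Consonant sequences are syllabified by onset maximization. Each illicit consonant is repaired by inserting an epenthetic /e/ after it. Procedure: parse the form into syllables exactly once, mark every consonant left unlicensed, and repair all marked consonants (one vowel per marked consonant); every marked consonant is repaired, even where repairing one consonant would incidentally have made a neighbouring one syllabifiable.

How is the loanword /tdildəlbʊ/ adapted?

Syllabifying with onset maximization leaves /t/, /l/, /l/ stranded (only a nasal (/m/, /n/, or /ŋ/) is licensed in coda position; onsets are limited to one consonant).
Each unlicensed consonant becomes the onset of a new syllable: /t/ → /te/, /l/ → /le/, /l/ → /le/.

tediledəlebʊ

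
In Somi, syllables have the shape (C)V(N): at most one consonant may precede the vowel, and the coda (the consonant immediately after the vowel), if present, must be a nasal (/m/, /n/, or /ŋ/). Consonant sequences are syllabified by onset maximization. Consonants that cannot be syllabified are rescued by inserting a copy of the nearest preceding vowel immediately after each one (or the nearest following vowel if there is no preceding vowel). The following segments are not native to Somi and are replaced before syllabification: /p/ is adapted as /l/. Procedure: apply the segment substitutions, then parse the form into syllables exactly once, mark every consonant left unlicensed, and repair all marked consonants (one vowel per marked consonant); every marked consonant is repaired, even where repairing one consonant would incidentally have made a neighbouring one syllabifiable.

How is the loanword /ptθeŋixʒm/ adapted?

Substitution: /p/ → /l/, giving /ltθeŋixʒm/.
Under (C)V(N), the unsyllabifiable consonants are /l/, /t/, /x/, /ʒ/, /m/ (only a nasal (/m/, /n/, or /ŋ/) is licensed in coda position; onsets are limited to one consonant).
Epenthesis after each stranded consonant: /l/ → /le/, /t/ → /te/, /x/ → /xi/, /ʒ/ → /ʒi/, /m/ → /mi/.

leteθeŋixiʒimi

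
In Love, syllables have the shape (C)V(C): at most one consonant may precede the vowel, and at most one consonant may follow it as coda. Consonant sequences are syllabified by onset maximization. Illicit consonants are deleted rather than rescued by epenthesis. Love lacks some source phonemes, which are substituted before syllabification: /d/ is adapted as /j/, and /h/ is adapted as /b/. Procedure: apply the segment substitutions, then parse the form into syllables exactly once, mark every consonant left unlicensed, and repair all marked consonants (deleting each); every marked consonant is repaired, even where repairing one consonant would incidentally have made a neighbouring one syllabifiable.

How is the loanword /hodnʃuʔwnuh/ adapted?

bojʃuʔnub

Substitution: /h/ → /b/, /d/ → /j/, giving /bojnʃuʔwnub/.
Under (C)V(C), the unsyllabifiable consonants are /n/, /w/ (at most one coda consonant is licensed; onsets are limited to one consonant).
Deleting the stranded consonants removes /n/, /w/.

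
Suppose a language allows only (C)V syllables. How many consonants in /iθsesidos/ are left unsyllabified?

2

Syllabifying with onset maximization leaves /θ/, /s/ stranded (no codas are permitted; onsets are limited to one consonant).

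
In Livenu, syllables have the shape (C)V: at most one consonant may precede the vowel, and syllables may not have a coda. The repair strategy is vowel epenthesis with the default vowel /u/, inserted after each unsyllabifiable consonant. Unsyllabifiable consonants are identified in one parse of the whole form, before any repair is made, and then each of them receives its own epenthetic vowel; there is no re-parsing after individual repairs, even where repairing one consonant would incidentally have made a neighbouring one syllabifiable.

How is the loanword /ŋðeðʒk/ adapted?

ŋuðeðuʒuku

The consonants /ŋ/, /ð/, /ʒ/, /k/ cannot be parsed into a legal (C)V syllable (no codas are permitted; onsets are limited to one consonant).
Epenthesis after each stranded consonant: /ŋ/ → /ŋu/, /ð/ → /ðu/, /ʒ/ → /ʒu/, /k/ → /ku/.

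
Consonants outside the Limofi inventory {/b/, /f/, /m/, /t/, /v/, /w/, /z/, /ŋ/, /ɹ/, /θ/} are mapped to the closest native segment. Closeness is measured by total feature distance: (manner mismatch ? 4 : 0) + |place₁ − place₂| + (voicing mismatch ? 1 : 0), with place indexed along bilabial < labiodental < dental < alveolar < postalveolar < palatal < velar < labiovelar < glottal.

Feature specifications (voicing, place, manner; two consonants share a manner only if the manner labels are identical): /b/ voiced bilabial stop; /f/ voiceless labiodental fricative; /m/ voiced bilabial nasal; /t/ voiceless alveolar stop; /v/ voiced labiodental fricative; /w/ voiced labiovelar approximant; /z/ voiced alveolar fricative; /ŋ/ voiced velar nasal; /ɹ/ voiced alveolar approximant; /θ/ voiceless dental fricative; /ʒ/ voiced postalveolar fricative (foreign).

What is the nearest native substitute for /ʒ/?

/z/ is closest: same manner (fricative), place distance 1 (postalveolar→alveolar), same voicing; total 1. Next closest is /v/ at distance 3.

z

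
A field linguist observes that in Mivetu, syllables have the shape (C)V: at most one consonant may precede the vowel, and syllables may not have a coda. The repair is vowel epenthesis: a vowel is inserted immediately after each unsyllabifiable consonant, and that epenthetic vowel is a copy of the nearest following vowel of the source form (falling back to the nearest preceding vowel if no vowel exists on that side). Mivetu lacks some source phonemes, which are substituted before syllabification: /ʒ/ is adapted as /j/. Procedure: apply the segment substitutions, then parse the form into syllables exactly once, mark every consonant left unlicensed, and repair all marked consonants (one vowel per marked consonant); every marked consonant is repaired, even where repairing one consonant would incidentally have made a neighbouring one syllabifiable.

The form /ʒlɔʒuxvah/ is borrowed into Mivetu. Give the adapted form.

jɔlɔjuxavaha

Substitution: /ʒ/ → /j/, giving /jlɔjuxvah/.
Syllabifying with onset maximization leaves /j/, /x/, /h/ stranded (no codas are permitted; onsets are limited to one consonant).
Inserting the epenthetic vowel yields /j/ → /jɔ/, /x/ → /xa/, /h/ → /ha/.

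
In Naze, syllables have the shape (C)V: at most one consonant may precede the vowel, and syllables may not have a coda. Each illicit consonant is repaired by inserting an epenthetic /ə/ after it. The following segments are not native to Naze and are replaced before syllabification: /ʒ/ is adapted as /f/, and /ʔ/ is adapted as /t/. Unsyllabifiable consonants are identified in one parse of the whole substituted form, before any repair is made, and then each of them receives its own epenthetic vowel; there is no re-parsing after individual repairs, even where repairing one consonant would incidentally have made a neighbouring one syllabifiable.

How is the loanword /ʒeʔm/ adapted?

fetəmə

Substitution: /ʒ/ → /f/, /ʔ/ → /t/, giving /fetm/.
Under (C)V, the unsyllabifiable consonants are /t/, /m/ (no codas are permitted; onsets are limited to one consonant).
Epenthesis after each stranded consonant: /t/ → /tə/, /m/ → /mə/.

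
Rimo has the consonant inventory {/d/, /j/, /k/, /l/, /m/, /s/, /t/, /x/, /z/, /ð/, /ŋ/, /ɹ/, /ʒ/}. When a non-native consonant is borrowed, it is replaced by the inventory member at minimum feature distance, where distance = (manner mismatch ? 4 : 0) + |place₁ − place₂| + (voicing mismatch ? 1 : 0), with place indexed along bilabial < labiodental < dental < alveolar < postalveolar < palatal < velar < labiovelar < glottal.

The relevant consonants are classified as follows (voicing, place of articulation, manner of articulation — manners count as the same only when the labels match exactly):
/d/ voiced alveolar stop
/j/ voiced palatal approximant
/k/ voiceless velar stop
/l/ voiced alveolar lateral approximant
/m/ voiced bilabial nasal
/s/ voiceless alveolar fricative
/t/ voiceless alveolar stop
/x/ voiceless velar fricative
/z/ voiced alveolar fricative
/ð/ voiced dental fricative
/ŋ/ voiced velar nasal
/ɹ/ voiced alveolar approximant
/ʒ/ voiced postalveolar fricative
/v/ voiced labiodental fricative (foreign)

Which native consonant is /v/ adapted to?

/ð/ is closest: same manner (fricative), place distance 1 (labiodental→dental), same voicing; total 1. Next closest is /z/ at distance 2.

ð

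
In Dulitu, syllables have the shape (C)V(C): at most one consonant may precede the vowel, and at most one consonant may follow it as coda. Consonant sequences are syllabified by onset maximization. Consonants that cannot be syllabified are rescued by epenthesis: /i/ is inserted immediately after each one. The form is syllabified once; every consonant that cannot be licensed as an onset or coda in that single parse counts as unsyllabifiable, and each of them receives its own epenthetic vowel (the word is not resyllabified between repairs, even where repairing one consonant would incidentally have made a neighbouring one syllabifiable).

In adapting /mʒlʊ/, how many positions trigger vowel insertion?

The unsyllabifiable consonants are /m/, /ʒ/; each receives one epenthetic vowel.

2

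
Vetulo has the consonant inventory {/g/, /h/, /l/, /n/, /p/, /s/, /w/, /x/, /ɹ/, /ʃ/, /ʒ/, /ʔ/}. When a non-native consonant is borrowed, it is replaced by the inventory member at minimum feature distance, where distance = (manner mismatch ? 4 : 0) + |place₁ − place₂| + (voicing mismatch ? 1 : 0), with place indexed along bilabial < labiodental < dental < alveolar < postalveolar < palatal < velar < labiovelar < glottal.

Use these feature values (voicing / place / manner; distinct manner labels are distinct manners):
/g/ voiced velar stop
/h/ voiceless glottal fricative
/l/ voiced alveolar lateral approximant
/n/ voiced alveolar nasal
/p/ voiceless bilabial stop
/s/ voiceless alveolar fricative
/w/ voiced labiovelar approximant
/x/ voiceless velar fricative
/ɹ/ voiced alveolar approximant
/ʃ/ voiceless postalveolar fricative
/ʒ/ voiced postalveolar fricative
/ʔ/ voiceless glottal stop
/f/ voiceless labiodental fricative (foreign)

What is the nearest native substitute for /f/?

s

/s/ is closest: same manner (fricative), place distance 2 (labiodental→alveolar), same voicing; total 2. Next closest is /ʃ/ at distance 3.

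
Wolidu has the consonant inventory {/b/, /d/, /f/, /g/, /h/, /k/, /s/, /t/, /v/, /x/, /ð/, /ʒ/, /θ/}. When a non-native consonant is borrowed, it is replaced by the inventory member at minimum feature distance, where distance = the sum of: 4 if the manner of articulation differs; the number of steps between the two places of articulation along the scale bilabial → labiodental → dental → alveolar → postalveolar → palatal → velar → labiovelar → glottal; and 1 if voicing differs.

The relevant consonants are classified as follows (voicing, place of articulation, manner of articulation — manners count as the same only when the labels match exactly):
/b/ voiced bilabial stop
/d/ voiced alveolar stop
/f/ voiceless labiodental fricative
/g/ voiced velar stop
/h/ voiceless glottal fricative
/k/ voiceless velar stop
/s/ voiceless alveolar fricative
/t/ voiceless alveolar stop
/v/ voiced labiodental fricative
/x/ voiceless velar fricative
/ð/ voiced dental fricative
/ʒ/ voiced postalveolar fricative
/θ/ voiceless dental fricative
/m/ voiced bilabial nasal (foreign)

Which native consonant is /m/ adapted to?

b

/b/ is closest: manner differs (nasal→stop, +4), place distance 0 (bilabial→bilabial), same voicing; total 4. Next closest is /v/ at distance 5.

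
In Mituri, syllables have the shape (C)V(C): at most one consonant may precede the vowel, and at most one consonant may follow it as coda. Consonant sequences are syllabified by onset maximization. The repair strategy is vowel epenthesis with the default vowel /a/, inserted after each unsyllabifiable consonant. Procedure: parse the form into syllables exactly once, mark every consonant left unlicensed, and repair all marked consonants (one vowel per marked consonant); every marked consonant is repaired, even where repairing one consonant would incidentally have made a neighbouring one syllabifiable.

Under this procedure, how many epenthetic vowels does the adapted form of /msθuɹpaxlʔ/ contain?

4

The unsyllabifiable consonants are /m/, /s/, /l/, /ʔ/; each receives one epenthetic vowel.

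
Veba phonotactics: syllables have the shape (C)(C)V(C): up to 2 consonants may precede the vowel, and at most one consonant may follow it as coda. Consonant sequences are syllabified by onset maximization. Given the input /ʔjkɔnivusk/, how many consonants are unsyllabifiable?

Syllabifying with onset maximization leaves /ʔ/, /k/ stranded (at most one coda consonant is licensed; onsets may contain at most 2 consonants).

2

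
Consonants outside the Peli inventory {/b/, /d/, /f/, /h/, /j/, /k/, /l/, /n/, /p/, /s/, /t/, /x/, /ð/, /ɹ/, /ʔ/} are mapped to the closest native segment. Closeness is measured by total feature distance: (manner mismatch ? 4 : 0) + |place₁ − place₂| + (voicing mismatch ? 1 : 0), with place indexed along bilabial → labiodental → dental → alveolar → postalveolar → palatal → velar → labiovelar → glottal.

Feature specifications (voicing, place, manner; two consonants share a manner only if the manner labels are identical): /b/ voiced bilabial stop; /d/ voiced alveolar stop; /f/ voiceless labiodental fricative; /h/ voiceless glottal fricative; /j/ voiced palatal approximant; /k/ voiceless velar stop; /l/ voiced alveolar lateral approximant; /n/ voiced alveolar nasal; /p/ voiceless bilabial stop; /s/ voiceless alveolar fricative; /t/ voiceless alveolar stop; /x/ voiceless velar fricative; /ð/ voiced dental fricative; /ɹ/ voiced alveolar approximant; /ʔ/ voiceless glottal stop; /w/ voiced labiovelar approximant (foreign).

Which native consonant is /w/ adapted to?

/j/ is closest: same manner (approximant), place distance 2 (labiovelar→palatal), same voicing; total 2. Next closest is /ɹ/ at distance 4.

j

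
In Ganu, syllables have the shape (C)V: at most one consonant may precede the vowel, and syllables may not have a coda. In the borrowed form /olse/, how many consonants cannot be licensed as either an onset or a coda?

1

The consonants /l/ cannot be parsed into a legal (C)V syllable (no codas are permitted; onsets are limited to one consonant).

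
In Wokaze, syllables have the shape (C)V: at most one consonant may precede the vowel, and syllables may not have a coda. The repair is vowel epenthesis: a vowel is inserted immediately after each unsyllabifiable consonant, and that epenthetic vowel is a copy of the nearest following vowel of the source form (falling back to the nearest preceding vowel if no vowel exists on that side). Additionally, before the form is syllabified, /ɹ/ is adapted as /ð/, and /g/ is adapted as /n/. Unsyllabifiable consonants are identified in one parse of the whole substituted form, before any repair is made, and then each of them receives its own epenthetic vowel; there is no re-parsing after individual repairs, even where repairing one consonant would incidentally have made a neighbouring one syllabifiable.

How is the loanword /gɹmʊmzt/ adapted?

Substitution: /g/ → /n/, /ɹ/ → /ð/, giving /nðmʊmzt/.
Under (C)V, the unsyllabifiable consonants are /n/, /ð/, /m/, /z/, /t/ (no codas are permitted; onsets are limited to one consonant).
Inserting the epenthetic vowel yields /n/ → /nʊ/, /ð/ → /ðʊ/, /m/ → /mʊ/, /z/ → /zʊ/, /t/ → /tʊ/.

nʊðʊmʊmʊzʊtʊ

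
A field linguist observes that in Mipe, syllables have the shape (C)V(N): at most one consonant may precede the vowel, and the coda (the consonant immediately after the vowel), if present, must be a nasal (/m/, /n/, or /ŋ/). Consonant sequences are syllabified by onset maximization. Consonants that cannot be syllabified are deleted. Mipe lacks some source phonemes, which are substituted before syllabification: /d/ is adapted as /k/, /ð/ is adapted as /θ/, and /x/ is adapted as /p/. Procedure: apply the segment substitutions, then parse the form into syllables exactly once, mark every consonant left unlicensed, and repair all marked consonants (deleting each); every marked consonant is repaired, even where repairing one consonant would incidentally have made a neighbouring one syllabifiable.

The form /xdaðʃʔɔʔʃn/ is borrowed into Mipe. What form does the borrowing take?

kaʔɔ

Substitution: /x/ → /p/, /d/ → /k/, /ð/ → /θ/, giving /pkaθʃʔɔʔʃn/.
The consonants /p/, /θ/, /ʃ/, /ʔ/, /ʃ/, /n/ cannot be parsed into a legal (C)V(N) syllable (only a nasal (/m/, /n/, or /ŋ/) is licensed in coda position; onsets are limited to one consonant).
Deletion applies to /p/, /θ/, /ʃ/, /ʔ/, /ʃ/, /n/.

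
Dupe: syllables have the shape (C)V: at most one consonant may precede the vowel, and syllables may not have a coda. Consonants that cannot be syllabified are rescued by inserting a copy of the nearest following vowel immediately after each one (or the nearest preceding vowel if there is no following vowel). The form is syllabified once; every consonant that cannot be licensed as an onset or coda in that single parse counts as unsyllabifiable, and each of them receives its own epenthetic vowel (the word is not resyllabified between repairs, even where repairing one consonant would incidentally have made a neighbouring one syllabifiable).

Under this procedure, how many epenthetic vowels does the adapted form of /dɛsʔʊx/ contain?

The unsyllabifiable consonants are /s/, /x/; each receives one epenthetic vowel.

2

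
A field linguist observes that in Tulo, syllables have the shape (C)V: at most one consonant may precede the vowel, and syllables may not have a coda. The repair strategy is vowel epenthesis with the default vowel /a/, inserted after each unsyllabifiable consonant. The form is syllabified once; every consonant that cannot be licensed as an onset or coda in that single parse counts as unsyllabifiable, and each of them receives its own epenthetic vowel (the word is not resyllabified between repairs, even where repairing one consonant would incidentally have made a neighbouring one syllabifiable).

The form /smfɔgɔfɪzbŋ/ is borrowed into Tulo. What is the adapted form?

Under (C)V, the unsyllabifiable consonants are /s/, /m/, /z/, /b/, /ŋ/ (no codas are permitted; onsets are limited to one consonant).
Each unlicensed consonant becomes the onset of a new syllable: /s/ → /sa/, /m/ → /ma/, /z/ → /za/, /b/ → /ba/, /ŋ/ → /ŋa/.

samafɔgɔfɪzabaŋa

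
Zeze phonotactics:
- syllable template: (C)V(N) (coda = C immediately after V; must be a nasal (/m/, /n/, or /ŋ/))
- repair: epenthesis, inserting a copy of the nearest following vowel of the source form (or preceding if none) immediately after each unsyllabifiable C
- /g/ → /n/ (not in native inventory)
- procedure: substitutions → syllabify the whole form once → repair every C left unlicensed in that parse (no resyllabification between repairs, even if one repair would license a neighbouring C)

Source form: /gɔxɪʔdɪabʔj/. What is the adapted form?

nɔxɪʔɪdɪabaʔaja

Substitution: /g/ → /n/, giving /nɔxɪʔdɪabʔj/.
Syllabifying with onset maximization leaves /ʔ/, /b/, /ʔ/, /j/ stranded (only a nasal (/m/, /n/, or /ŋ/) is licensed in coda position; onsets are limited to one consonant).
Each unlicensed consonant becomes the onset of a new syllable: /ʔ/ → /ʔɪ/, /b/ → /ba/, /ʔ/ → /ʔa/, /j/ → /ja/.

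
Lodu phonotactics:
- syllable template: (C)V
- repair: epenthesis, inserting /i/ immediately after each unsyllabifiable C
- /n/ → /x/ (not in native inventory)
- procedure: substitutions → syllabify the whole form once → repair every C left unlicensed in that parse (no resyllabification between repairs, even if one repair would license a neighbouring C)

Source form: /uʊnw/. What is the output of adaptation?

uʊxiwi

Substitution: /n/ → /x/, giving /uʊxw/.
The consonants /x/, /w/ cannot be parsed into a legal (C)V syllable (no codas are permitted; onsets are limited to one consonant).
Inserting the epenthetic vowel yields /x/ → /xi/, /w/ → /wi/.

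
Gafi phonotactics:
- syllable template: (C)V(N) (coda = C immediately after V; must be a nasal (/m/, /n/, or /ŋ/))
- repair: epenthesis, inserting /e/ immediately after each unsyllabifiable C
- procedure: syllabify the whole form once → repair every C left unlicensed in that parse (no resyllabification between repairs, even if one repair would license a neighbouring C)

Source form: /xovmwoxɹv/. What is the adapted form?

xovemewoxeɹeve

The consonants /v/, /m/, /x/, /ɹ/, /v/ cannot be parsed into a legal (C)V(N) syllable (only a nasal (/m/, /n/, or /ŋ/) is licensed in coda position; onsets are limited to one consonant).
Inserting the epenthetic vowel yields /v/ → /ve/, /m/ → /me/, /x/ → /xe/, /ɹ/ → /ɹe/, /v/ → /ve/.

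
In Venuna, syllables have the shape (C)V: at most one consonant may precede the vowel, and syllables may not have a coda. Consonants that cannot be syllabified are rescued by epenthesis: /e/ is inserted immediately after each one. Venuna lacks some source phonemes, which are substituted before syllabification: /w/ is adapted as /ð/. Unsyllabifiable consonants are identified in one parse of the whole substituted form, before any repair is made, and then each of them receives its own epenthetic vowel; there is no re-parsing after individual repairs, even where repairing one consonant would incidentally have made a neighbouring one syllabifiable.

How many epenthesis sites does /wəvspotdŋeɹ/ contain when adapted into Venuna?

5

After substitution the input is /ðəvspotdŋeɹ/.
The unsyllabifiable consonants are /v/, /s/, /t/, /d/, /ɹ/; each receives one epenthetic vowel.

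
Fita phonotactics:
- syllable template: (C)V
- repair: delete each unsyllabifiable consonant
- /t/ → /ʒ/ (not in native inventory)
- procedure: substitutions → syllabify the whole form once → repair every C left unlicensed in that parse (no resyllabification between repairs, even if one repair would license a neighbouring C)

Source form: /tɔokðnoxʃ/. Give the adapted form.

ʒɔono

Substitution: /t/ → /ʒ/, giving /ʒɔokðnoxʃ/.
Under (C)V, the unsyllabifiable consonants are /k/, /ð/, /x/, /ʃ/ (no codas are permitted; onsets are limited to one consonant).
Deleting the stranded consonants removes /k/, /ð/, /x/, /ʃ/.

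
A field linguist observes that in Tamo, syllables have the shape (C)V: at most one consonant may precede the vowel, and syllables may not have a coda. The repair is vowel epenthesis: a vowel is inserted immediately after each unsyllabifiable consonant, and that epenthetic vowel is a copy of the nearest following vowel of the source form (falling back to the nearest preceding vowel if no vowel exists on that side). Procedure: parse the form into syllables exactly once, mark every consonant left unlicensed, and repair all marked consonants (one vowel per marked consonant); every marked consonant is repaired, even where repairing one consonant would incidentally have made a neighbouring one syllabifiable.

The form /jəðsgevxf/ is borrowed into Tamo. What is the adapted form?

jəðesegevexefe

The consonants /ð/, /s/, /v/, /x/, /f/ cannot be parsed into a legal (C)V syllable (no codas are permitted; onsets are limited to one consonant).
Each unlicensed consonant becomes the onset of a new syllable: /ð/ → /ðe/, /s/ → /se/, /v/ → /ve/, /x/ → /xe/, /f/ → /fe/.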